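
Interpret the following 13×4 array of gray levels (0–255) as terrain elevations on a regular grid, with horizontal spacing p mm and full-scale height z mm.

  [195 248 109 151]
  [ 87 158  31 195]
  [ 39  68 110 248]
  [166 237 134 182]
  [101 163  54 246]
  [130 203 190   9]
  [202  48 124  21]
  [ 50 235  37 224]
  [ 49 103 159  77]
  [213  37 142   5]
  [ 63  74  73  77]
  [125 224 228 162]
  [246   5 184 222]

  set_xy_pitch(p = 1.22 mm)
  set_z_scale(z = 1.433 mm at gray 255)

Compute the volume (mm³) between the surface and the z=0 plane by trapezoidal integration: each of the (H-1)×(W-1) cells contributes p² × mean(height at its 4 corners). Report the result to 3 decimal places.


height_mm = gray/255 × 1.433; cell vol = 1.22² × mean(4 corners)
unit = 1.22² × 1.433 / (4×255) = 0.00209106 mm³ per gray-sum
row 0: Σ corner-gray over 3 cells = 1720  → 3.5966
row 1: Σ corner-gray over 3 cells = 1303  → 2.7246
row 2: Σ corner-gray over 3 cells = 1733  → 3.6238
row 3: Σ corner-gray over 3 cells = 1871  → 3.9124
row 4: Σ corner-gray over 3 cells = 1706  → 3.5673
row 5: Σ corner-gray over 3 cells = 1492  → 3.1199
row 6: Σ corner-gray over 3 cells = 1385  → 2.8961
row 7: Σ corner-gray over 3 cells = 1468  → 3.0697
row 8: Σ corner-gray over 3 cells = 1226  → 2.5636
row 9: Σ corner-gray over 3 cells = 1010  → 2.1120
row 10: Σ corner-gray over 3 cells = 1625  → 3.3980
row 11: Σ corner-gray over 3 cells = 2037  → 4.2595
Σ rows: total corner-gray = 18576  → 38.8435 mm³

38.843


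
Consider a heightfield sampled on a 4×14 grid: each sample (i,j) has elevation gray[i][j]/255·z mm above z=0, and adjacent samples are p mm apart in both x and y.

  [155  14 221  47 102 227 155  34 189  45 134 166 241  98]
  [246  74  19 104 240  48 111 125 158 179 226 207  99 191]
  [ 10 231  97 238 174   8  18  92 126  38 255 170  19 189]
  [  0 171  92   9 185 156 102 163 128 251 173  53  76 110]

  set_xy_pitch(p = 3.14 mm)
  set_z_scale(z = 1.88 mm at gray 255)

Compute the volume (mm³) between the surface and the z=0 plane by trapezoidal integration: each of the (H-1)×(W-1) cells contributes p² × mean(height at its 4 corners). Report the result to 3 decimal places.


365.760

height_mm = gray/255 × 1.88; cell vol = 3.14² × mean(4 corners)
unit = 3.14² × 1.88 / (4×255) = 0.0181726 mm³ per gray-sum
row 0: Σ corner-gray over 13 cells = 7020  → 127.5716
row 1: Σ corner-gray over 13 cells = 6748  → 122.6287
row 2: Σ corner-gray over 13 cells = 6359  → 115.5595
Σ rows: total corner-gray = 20127  → 365.7598 mm³


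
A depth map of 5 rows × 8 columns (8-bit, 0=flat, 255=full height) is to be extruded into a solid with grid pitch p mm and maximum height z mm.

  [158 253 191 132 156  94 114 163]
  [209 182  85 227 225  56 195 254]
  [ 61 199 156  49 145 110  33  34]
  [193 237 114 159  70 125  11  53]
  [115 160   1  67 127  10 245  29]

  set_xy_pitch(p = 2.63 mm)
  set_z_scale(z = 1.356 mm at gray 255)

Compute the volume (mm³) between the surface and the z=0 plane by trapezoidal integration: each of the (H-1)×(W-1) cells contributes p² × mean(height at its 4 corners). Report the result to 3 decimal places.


135.035

height_mm = gray/255 × 1.356; cell vol = 2.63² × mean(4 corners)
unit = 2.63² × 1.356 / (4×255) = 0.00919541 mm³ per gray-sum
row 0: Σ corner-gray over 7 cells = 4604  → 42.3357
row 1: Σ corner-gray over 7 cells = 3882  → 35.6966
row 2: Σ corner-gray over 7 cells = 3157  → 29.0299
row 3: Σ corner-gray over 7 cells = 3042  → 27.9724
Σ rows: total corner-gray = 14685  → 135.0346 mm³


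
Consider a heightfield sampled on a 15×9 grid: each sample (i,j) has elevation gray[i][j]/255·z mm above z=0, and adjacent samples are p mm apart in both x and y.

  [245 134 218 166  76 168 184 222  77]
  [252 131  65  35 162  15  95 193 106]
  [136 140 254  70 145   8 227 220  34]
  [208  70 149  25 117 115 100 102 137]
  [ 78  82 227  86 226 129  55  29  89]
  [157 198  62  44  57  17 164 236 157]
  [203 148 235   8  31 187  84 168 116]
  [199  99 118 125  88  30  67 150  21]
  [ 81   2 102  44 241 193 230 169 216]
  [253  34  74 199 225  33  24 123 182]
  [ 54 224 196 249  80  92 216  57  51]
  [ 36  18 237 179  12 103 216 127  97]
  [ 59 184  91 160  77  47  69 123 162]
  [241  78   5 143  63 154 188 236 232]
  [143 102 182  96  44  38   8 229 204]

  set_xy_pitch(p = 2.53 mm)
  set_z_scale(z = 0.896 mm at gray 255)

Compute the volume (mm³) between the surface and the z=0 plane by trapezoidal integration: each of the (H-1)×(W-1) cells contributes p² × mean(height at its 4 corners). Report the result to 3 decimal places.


height_mm = gray/255 × 0.896; cell vol = 2.53² × mean(4 corners)
unit = 2.53² × 0.896 / (4×255) = 0.00562275 mm³ per gray-sum
row 0: Σ corner-gray over 8 cells = 4408  → 24.7851
row 1: Σ corner-gray over 8 cells = 4048  → 22.7609
row 2: Σ corner-gray over 8 cells = 3999  → 22.4854
row 3: Σ corner-gray over 8 cells = 3536  → 19.8820
row 4: Σ corner-gray over 8 cells = 3705  → 20.8323
row 5: Σ corner-gray over 8 cells = 3911  → 21.9906
row 6: Σ corner-gray over 8 cells = 3615  → 20.3262
row 7: Σ corner-gray over 8 cells = 3833  → 21.5520
row 8: Σ corner-gray over 8 cells = 4118  → 23.1545
row 9: Σ corner-gray over 8 cells = 4192  → 23.5706
row 10: Σ corner-gray over 8 cells = 4250  → 23.8967
row 11: Σ corner-gray over 8 cells = 3640  → 20.4668
row 12: Σ corner-gray over 8 cells = 3930  → 22.0974
row 13: Σ corner-gray over 8 cells = 3952  → 22.2211
Σ rows: total corner-gray = 55137  → 310.0216 mm³

310.022


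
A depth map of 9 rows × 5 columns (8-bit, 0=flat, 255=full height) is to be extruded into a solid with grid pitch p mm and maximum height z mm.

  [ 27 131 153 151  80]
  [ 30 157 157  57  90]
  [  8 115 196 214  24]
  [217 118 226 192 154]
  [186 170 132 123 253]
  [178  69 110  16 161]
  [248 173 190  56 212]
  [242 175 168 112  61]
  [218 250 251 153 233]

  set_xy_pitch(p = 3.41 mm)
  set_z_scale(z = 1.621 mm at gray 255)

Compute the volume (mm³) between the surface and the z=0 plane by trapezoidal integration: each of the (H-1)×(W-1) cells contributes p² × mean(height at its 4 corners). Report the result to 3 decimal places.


343.128

height_mm = gray/255 × 1.621; cell vol = 3.41² × mean(4 corners)
unit = 3.41² × 1.621 / (4×255) = 0.0184796 mm³ per gray-sum
row 0: Σ corner-gray over 4 cells = 1839  → 33.9839
row 1: Σ corner-gray over 4 cells = 1944  → 35.9243
row 2: Σ corner-gray over 4 cells = 2525  → 46.6609
row 3: Σ corner-gray over 4 cells = 2732  → 50.4862
row 4: Σ corner-gray over 4 cells = 2018  → 37.2917
row 5: Σ corner-gray over 4 cells = 2027  → 37.4581
row 6: Σ corner-gray over 4 cells = 2511  → 46.4022
row 7: Σ corner-gray over 4 cells = 2972  → 54.9212
Σ rows: total corner-gray = 18568  → 343.1285 mm³


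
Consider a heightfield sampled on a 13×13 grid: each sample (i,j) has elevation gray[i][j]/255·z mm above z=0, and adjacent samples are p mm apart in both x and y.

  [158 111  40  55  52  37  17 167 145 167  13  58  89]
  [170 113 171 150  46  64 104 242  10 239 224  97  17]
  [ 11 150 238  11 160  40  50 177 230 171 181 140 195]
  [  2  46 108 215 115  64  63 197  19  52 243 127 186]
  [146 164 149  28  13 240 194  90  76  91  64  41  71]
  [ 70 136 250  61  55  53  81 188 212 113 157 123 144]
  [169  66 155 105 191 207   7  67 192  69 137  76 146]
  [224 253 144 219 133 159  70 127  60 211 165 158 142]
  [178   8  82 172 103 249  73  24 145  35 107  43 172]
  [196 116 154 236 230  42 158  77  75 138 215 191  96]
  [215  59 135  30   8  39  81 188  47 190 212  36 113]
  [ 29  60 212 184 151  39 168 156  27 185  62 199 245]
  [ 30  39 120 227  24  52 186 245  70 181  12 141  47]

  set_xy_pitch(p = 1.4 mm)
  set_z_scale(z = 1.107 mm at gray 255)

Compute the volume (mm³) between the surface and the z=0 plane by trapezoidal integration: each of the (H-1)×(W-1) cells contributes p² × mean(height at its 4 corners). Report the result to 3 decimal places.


149.558

height_mm = gray/255 × 1.107; cell vol = 1.4² × mean(4 corners)
unit = 1.4² × 1.107 / (4×255) = 0.00212718 mm³ per gray-sum
row 0: Σ corner-gray over 12 cells = 5078  → 10.8018
row 1: Σ corner-gray over 12 cells = 6409  → 13.6331
row 2: Σ corner-gray over 12 cells = 5988  → 12.7375
row 3: Σ corner-gray over 12 cells = 5203  → 11.0677
row 4: Σ corner-gray over 12 cells = 5589  → 11.8888
row 5: Σ corner-gray over 12 cells = 5931  → 12.6163
row 6: Σ corner-gray over 12 cells = 6623  → 14.0883
row 7: Σ corner-gray over 12 cells = 6196  → 13.1800
row 8: Σ corner-gray over 12 cells = 5988  → 12.7375
row 9: Σ corner-gray over 12 cells = 5934  → 12.6227
row 10: Σ corner-gray over 12 cells = 5538  → 11.7803
row 11: Σ corner-gray over 12 cells = 5831  → 12.4036
Σ rows: total corner-gray = 70308  → 149.5575 mm³


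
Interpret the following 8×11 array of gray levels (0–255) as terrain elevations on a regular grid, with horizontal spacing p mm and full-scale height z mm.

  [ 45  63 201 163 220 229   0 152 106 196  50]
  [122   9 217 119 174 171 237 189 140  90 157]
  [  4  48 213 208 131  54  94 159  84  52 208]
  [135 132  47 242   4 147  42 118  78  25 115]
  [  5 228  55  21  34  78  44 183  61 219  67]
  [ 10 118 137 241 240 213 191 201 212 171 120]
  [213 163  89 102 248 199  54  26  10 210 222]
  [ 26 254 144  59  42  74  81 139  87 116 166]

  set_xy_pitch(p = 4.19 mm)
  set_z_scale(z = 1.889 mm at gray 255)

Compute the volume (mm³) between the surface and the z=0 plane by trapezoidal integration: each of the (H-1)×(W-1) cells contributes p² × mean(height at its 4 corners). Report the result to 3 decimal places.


height_mm = gray/255 × 1.889; cell vol = 4.19² × mean(4 corners)
unit = 4.19² × 1.889 / (4×255) = 0.0325132 mm³ per gray-sum
row 0: Σ corner-gray over 10 cells = 5726  → 186.1706
row 1: Σ corner-gray over 10 cells = 5269  → 171.3121
row 2: Σ corner-gray over 10 cells = 4218  → 137.1407
row 3: Σ corner-gray over 10 cells = 3838  → 124.7857
row 4: Σ corner-gray over 10 cells = 5496  → 178.6926
row 5: Σ corner-gray over 10 cells = 6215  → 202.0696
row 6: Σ corner-gray over 10 cells = 4821  → 156.7462
Σ rows: total corner-gray = 35583  → 1156.9175 mm³

1156.918


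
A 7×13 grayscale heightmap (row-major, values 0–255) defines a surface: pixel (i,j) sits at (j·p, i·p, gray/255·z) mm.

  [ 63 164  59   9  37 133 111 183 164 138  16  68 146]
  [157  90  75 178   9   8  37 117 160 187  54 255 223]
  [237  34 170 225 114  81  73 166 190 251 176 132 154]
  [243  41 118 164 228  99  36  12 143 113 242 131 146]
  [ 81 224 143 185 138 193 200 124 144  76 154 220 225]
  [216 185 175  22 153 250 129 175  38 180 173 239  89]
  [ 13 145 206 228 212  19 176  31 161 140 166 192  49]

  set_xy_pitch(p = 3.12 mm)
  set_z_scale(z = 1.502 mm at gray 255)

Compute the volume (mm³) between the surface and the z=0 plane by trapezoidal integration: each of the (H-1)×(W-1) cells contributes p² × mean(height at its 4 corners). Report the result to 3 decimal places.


height_mm = gray/255 × 1.502; cell vol = 3.12² × mean(4 corners)
unit = 3.12² × 1.502 / (4×255) = 0.0143344 mm³ per gray-sum
row 0: Σ corner-gray over 12 cells = 5093  → 73.0050
row 1: Σ corner-gray over 12 cells = 6335  → 90.8083
row 2: Σ corner-gray over 12 cells = 6658  → 95.4383
row 3: Σ corner-gray over 12 cells = 6951  → 99.6383
row 4: Σ corner-gray over 12 cells = 7651  → 109.6724
row 5: Σ corner-gray over 12 cells = 7157  → 102.5912
Σ rows: total corner-gray = 39845  → 571.1534 mm³

571.153


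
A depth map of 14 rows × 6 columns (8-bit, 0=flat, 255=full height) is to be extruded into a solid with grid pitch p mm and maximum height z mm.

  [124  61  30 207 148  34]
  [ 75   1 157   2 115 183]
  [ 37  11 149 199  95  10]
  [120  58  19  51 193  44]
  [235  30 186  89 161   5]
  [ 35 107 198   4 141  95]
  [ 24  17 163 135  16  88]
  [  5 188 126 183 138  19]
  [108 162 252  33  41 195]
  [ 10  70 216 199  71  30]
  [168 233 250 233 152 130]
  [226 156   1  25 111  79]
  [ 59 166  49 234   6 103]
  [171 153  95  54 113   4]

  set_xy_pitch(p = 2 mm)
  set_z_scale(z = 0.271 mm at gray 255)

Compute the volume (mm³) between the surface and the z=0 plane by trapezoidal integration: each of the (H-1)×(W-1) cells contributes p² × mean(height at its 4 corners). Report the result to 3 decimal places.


30.383

height_mm = gray/255 × 0.271; cell vol = 2² × mean(4 corners)
unit = 2² × 0.271 / (4×255) = 0.00106275 mm³ per gray-sum
row 0: Σ corner-gray over 5 cells = 1858  → 1.9746
row 1: Σ corner-gray over 5 cells = 1763  → 1.8736
row 2: Σ corner-gray over 5 cells = 1761  → 1.8715
row 3: Σ corner-gray over 5 cells = 1978  → 2.1021
row 4: Σ corner-gray over 5 cells = 2202  → 2.3402
row 5: Σ corner-gray over 5 cells = 1804  → 1.9172
row 6: Σ corner-gray over 5 cells = 2068  → 2.1978
row 7: Σ corner-gray over 5 cells = 2573  → 2.7344
row 8: Σ corner-gray over 5 cells = 2431  → 2.5835
row 9: Σ corner-gray over 5 cells = 3186  → 3.3859
row 10: Σ corner-gray over 5 cells = 2925  → 3.1085
row 11: Σ corner-gray over 5 cells = 1963  → 2.0862
row 12: Σ corner-gray over 5 cells = 2077  → 2.2073
Σ rows: total corner-gray = 28589  → 30.3828 mm³


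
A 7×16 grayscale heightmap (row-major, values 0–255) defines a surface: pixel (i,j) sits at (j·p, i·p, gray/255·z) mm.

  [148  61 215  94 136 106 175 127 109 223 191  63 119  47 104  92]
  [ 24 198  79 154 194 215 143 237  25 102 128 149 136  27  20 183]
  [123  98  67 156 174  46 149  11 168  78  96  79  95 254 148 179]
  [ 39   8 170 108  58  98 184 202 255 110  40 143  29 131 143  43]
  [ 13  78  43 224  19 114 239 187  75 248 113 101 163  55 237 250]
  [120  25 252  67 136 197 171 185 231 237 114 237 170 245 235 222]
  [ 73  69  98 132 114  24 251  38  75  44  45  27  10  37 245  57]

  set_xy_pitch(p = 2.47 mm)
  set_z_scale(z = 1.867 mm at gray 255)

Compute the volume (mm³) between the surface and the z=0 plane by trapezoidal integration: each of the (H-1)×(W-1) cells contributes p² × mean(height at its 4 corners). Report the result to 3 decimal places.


height_mm = gray/255 × 1.867; cell vol = 2.47² × mean(4 corners)
unit = 2.47² × 1.867 / (4×255) = 0.011167 mm³ per gray-sum
row 0: Σ corner-gray over 15 cells = 7601  → 84.8807
row 1: Σ corner-gray over 15 cells = 7361  → 82.2006
row 2: Σ corner-gray over 15 cells = 6980  → 77.9459
row 3: Σ corner-gray over 15 cells = 7495  → 83.6970
row 4: Σ corner-gray over 15 cells = 9401  → 104.9813
row 5: Σ corner-gray over 15 cells = 7894  → 88.1526
Σ rows: total corner-gray = 46732  → 521.8581 mm³

521.858


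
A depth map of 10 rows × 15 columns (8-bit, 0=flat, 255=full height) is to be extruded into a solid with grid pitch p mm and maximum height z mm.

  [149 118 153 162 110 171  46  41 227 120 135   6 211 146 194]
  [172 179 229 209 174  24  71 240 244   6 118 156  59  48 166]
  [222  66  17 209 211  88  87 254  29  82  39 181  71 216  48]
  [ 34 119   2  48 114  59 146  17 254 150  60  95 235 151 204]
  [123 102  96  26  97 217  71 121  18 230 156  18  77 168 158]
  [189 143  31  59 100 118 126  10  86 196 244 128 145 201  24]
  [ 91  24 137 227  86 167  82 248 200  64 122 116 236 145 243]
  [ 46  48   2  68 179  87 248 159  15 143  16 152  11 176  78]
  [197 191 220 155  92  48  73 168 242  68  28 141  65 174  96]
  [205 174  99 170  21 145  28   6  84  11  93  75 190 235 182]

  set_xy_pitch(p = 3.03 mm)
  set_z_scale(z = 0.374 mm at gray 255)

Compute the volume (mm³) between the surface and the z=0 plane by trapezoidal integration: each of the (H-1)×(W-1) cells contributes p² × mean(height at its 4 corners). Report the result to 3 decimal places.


205.757

height_mm = gray/255 × 0.374; cell vol = 3.03² × mean(4 corners)
unit = 3.03² × 0.374 / (4×255) = 0.00336633 mm³ per gray-sum
row 0: Σ corner-gray over 14 cells = 7487  → 25.2037
row 1: Σ corner-gray over 14 cells = 7222  → 24.3116
row 2: Σ corner-gray over 14 cells = 6508  → 21.9081
row 3: Σ corner-gray over 14 cells = 6213  → 20.9150
row 4: Σ corner-gray over 14 cells = 6462  → 21.7532
row 5: Σ corner-gray over 14 cells = 7429  → 25.0085
row 6: Σ corner-gray over 14 cells = 6774  → 22.8035
row 7: Σ corner-gray over 14 cells = 6355  → 21.3930
row 8: Σ corner-gray over 14 cells = 6672  → 22.4602
Σ rows: total corner-gray = 61122  → 205.7568 mm³


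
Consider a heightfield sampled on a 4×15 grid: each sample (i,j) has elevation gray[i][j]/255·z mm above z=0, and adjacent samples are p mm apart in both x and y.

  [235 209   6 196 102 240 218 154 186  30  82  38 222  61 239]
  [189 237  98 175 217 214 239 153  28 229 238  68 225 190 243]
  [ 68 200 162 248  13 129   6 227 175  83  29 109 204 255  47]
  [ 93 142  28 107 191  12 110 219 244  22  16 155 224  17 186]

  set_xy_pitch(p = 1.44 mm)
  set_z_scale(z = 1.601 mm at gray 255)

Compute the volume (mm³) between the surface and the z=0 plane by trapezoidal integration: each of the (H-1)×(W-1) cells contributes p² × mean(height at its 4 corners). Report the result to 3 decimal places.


height_mm = gray/255 × 1.601; cell vol = 1.44² × mean(4 corners)
unit = 1.44² × 1.601 / (4×255) = 0.00325474 mm³ per gray-sum
row 0: Σ corner-gray over 14 cells = 9016  → 29.3447
row 1: Σ corner-gray over 14 cells = 8849  → 28.8012
row 2: Σ corner-gray over 14 cells = 7048  → 22.9394
Σ rows: total corner-gray = 24913  → 81.0853 mm³

81.085


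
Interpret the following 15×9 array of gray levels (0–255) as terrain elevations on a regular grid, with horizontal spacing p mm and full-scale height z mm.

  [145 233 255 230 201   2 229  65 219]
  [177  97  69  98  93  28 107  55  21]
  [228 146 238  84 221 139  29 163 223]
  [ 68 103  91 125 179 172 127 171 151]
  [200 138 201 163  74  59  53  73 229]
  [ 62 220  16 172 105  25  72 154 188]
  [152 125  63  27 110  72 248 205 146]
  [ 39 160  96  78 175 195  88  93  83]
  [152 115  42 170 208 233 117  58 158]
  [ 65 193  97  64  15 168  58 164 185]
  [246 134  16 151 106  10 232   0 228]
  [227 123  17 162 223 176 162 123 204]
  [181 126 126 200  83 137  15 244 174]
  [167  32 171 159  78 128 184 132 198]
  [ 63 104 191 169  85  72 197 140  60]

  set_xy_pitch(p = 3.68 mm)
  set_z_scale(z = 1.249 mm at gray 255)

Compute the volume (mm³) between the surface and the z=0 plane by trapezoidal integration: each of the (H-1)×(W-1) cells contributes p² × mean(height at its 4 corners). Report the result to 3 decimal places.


943.976

height_mm = gray/255 × 1.249; cell vol = 3.68² × mean(4 corners)
unit = 3.68² × 1.249 / (4×255) = 0.0165828 mm³ per gray-sum
row 0: Σ corner-gray over 8 cells = 4086  → 67.7573
row 1: Σ corner-gray over 8 cells = 3783  → 62.7327
row 2: Σ corner-gray over 8 cells = 4646  → 77.0437
row 3: Σ corner-gray over 8 cells = 4106  → 68.0890
row 4: Σ corner-gray over 8 cells = 3729  → 61.8373
row 5: Σ corner-gray over 8 cells = 3776  → 62.6167
row 6: Σ corner-gray over 8 cells = 3890  → 64.5071
row 7: Σ corner-gray over 8 cells = 4088  → 67.7905
row 8: Σ corner-gray over 8 cells = 3964  → 65.7342
row 9: Σ corner-gray over 8 cells = 3540  → 58.7031
row 10: Σ corner-gray over 8 cells = 4175  → 69.2332
row 11: Σ corner-gray over 8 cells = 4620  → 76.6125
row 12: Σ corner-gray over 8 cells = 4350  → 72.1352
row 13: Σ corner-gray over 8 cells = 4172  → 69.1834
Σ rows: total corner-gray = 56925  → 943.9760 mm³


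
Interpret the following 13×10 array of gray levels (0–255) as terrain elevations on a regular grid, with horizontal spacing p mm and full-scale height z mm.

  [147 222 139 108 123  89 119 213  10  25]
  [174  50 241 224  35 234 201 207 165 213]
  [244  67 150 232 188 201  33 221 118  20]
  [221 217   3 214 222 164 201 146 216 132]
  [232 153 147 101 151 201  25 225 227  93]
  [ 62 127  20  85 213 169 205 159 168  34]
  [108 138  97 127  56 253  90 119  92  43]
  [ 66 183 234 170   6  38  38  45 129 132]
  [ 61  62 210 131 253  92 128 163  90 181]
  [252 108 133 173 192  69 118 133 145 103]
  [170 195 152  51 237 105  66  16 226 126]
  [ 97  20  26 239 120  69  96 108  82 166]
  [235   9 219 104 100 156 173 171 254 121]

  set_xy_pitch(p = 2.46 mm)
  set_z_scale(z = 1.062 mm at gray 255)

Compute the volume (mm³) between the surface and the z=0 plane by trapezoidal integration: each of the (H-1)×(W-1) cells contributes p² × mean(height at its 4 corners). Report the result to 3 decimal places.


374.279

height_mm = gray/255 × 1.062; cell vol = 2.46² × mean(4 corners)
unit = 2.46² × 1.062 / (4×255) = 0.00630078 mm³ per gray-sum
row 0: Σ corner-gray over 9 cells = 5319  → 33.5139
row 1: Σ corner-gray over 9 cells = 5785  → 36.4500
row 2: Σ corner-gray over 9 cells = 5803  → 36.5634
row 3: Σ corner-gray over 9 cells = 5904  → 37.1998
row 4: Σ corner-gray over 9 cells = 5173  → 32.5940
row 5: Σ corner-gray over 9 cells = 4483  → 28.2464
row 6: Σ corner-gray over 9 cells = 3979  → 25.0708
row 7: Σ corner-gray over 9 cells = 4384  → 27.6226
row 8: Σ corner-gray over 9 cells = 4997  → 31.4850
row 9: Σ corner-gray over 9 cells = 4889  → 30.8045
row 10: Σ corner-gray over 9 cells = 4175  → 26.3058
row 11: Σ corner-gray over 9 cells = 4511  → 28.4228
Σ rows: total corner-gray = 59402  → 374.2791 mm³


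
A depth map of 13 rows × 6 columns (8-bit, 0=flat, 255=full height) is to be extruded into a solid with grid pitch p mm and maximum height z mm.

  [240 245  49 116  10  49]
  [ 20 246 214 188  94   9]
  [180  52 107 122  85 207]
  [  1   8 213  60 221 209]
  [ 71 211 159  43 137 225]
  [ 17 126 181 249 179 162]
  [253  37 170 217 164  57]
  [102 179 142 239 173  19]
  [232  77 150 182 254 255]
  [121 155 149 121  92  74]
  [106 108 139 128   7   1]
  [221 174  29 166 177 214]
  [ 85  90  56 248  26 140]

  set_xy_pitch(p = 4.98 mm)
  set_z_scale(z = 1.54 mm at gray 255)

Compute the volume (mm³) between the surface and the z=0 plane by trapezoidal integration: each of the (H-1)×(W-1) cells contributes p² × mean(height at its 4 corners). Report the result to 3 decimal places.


1235.718

height_mm = gray/255 × 1.54; cell vol = 4.98² × mean(4 corners)
unit = 4.98² × 1.54 / (4×255) = 0.0374437 mm³ per gray-sum
row 0: Σ corner-gray over 5 cells = 2642  → 98.9264
row 1: Σ corner-gray over 5 cells = 2632  → 98.5519
row 2: Σ corner-gray over 5 cells = 2333  → 87.3562
row 3: Σ corner-gray over 5 cells = 2610  → 97.7282
row 4: Σ corner-gray over 5 cells = 3045  → 114.0162
row 5: Σ corner-gray over 5 cells = 3135  → 117.3861
row 6: Σ corner-gray over 5 cells = 3073  → 115.0646
row 7: Σ corner-gray over 5 cells = 3400  → 127.3087
row 8: Σ corner-gray over 5 cells = 3042  → 113.9039
row 9: Σ corner-gray over 5 cells = 2100  → 78.6319
row 10: Σ corner-gray over 5 cells = 2398  → 89.7901
row 11: Σ corner-gray over 5 cells = 2592  → 97.0542
Σ rows: total corner-gray = 33002  → 1235.7183 mm³


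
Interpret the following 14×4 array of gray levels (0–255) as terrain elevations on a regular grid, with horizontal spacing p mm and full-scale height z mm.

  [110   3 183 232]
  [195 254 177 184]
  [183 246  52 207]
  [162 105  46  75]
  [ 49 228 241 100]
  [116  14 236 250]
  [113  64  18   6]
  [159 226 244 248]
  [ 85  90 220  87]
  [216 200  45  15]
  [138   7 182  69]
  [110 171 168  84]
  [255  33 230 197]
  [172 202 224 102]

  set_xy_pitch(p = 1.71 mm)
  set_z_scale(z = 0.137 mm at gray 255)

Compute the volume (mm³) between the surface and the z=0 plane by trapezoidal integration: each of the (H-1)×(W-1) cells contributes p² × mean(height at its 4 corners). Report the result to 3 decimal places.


height_mm = gray/255 × 0.137; cell vol = 1.71² × mean(4 corners)
unit = 1.71² × 0.137 / (4×255) = 0.000392747 mm³ per gray-sum
row 0: Σ corner-gray over 3 cells = 1955  → 0.7678
row 1: Σ corner-gray over 3 cells = 2227  → 0.8746
row 2: Σ corner-gray over 3 cells = 1525  → 0.5989
row 3: Σ corner-gray over 3 cells = 1626  → 0.6386
row 4: Σ corner-gray over 3 cells = 1953  → 0.7670
row 5: Σ corner-gray over 3 cells = 1149  → 0.4513
row 6: Σ corner-gray over 3 cells = 1630  → 0.6402
row 7: Σ corner-gray over 3 cells = 2139  → 0.8401
row 8: Σ corner-gray over 3 cells = 1513  → 0.5942
row 9: Σ corner-gray over 3 cells = 1306  → 0.5129
row 10: Σ corner-gray over 3 cells = 1457  → 0.5722
row 11: Σ corner-gray over 3 cells = 1850  → 0.7266
row 12: Σ corner-gray over 3 cells = 2104  → 0.8263
Σ rows: total corner-gray = 22434  → 8.8109 mm³

8.811


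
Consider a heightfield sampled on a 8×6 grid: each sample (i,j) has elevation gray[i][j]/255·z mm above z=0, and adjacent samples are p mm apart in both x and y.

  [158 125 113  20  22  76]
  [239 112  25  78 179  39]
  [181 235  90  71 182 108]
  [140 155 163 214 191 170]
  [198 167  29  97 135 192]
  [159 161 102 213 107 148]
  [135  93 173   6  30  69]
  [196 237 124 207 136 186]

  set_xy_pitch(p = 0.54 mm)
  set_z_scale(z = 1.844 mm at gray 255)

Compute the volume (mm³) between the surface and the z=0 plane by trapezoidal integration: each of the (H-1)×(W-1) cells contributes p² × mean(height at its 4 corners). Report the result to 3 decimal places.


9.580

height_mm = gray/255 × 1.844; cell vol = 0.54² × mean(4 corners)
unit = 0.54² × 1.844 / (4×255) = 0.000527167 mm³ per gray-sum
row 0: Σ corner-gray over 5 cells = 1860  → 0.9805
row 1: Σ corner-gray over 5 cells = 2511  → 1.3237
row 2: Σ corner-gray over 5 cells = 3201  → 1.6875
row 3: Σ corner-gray over 5 cells = 3002  → 1.5826
row 4: Σ corner-gray over 5 cells = 2719  → 1.4334
row 5: Σ corner-gray over 5 cells = 2281  → 1.2025
row 6: Σ corner-gray over 5 cells = 2598  → 1.3696
Σ rows: total corner-gray = 18172  → 9.5797 mm³


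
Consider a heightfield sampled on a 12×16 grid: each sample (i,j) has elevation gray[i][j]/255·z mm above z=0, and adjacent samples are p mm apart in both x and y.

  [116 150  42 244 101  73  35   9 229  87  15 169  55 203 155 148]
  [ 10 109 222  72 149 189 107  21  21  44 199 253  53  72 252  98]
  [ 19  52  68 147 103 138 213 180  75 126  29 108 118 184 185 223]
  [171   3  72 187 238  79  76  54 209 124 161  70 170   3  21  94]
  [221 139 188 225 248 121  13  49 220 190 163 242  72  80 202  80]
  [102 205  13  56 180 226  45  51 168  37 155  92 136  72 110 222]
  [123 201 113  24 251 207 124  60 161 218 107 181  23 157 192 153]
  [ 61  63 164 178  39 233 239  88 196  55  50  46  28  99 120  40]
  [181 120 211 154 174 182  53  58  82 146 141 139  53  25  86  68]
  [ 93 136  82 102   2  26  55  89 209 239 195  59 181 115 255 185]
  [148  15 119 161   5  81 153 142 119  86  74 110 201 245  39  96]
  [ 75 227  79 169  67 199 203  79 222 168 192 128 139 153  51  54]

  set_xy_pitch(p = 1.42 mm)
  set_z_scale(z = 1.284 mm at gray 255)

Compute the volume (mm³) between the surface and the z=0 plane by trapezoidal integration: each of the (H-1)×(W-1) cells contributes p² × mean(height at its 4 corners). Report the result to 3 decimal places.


height_mm = gray/255 × 1.284; cell vol = 1.42² × mean(4 corners)
unit = 1.42² × 1.284 / (4×255) = 0.00253829 mm³ per gray-sum
row 0: Σ corner-gray over 15 cells = 7032  → 17.8493
row 1: Σ corner-gray over 15 cells = 7328  → 18.6006
row 2: Σ corner-gray over 15 cells = 6893  → 17.4964
row 3: Σ corner-gray over 15 cells = 7804  → 19.8088
row 4: Σ corner-gray over 15 cells = 8021  → 20.3596
row 5: Σ corner-gray over 15 cells = 7730  → 19.6210
row 6: Σ corner-gray over 15 cells = 7611  → 19.3189
row 7: Σ corner-gray over 15 cells = 6794  → 17.2452
row 8: Σ corner-gray over 15 cells = 7265  → 18.4407
row 9: Σ corner-gray over 15 cells = 7112  → 18.0523
row 10: Σ corner-gray over 15 cells = 7625  → 19.3545
Σ rows: total corner-gray = 81215  → 206.1474 mm³

206.147


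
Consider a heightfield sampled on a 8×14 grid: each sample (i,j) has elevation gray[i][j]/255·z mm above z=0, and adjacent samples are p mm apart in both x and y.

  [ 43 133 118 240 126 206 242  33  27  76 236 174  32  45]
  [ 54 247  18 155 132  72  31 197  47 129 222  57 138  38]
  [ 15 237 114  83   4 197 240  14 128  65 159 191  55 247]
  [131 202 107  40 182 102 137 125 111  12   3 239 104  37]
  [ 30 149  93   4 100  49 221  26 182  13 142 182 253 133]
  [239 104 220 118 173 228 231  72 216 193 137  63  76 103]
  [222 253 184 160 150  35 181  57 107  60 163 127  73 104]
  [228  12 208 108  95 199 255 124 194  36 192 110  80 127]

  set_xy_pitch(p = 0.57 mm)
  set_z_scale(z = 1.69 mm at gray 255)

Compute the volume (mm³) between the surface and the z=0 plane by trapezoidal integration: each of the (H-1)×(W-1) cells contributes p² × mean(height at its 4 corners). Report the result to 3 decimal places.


height_mm = gray/255 × 1.69; cell vol = 0.57² × mean(4 corners)
unit = 0.57² × 1.69 / (4×255) = 0.000538315 mm³ per gray-sum
row 0: Σ corner-gray over 13 cells = 6356  → 3.4215
row 1: Σ corner-gray over 13 cells = 6218  → 3.3472
row 2: Σ corner-gray over 13 cells = 6132  → 3.3009
row 3: Σ corner-gray over 13 cells = 5887  → 3.1691
row 4: Σ corner-gray over 13 cells = 6995  → 3.7655
row 5: Σ corner-gray over 13 cells = 7430  → 3.9997
row 6: Σ corner-gray over 13 cells = 7007  → 3.7720
Σ rows: total corner-gray = 46025  → 24.7759 mm³

24.776


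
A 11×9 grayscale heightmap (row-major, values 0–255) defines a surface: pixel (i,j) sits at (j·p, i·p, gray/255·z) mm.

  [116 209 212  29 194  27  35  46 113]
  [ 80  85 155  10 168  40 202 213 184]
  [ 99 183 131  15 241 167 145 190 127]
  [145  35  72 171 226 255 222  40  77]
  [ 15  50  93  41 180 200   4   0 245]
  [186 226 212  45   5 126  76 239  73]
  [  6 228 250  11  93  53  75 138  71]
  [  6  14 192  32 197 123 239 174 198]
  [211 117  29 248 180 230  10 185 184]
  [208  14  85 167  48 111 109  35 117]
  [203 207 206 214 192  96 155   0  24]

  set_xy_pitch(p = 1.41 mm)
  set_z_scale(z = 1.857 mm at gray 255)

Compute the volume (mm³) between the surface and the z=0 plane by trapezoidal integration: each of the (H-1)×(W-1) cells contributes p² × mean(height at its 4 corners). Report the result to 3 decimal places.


height_mm = gray/255 × 1.857; cell vol = 1.41² × mean(4 corners)
unit = 1.41² × 1.857 / (4×255) = 0.00361951 mm³ per gray-sum
row 0: Σ corner-gray over 8 cells = 3743  → 13.5478
row 1: Σ corner-gray over 8 cells = 4380  → 15.8535
row 2: Σ corner-gray over 8 cells = 4634  → 16.7728
row 3: Σ corner-gray over 8 cells = 3660  → 13.2474
row 4: Σ corner-gray over 8 cells = 3513  → 12.7153
row 5: Σ corner-gray over 8 cells = 3890  → 14.0799
row 6: Σ corner-gray over 8 cells = 3919  → 14.1849
row 7: Σ corner-gray over 8 cells = 4539  → 16.4290
row 8: Σ corner-gray over 8 cells = 3856  → 13.9568
row 9: Σ corner-gray over 8 cells = 3830  → 13.8627
Σ rows: total corner-gray = 39964  → 144.6502 mm³

144.650


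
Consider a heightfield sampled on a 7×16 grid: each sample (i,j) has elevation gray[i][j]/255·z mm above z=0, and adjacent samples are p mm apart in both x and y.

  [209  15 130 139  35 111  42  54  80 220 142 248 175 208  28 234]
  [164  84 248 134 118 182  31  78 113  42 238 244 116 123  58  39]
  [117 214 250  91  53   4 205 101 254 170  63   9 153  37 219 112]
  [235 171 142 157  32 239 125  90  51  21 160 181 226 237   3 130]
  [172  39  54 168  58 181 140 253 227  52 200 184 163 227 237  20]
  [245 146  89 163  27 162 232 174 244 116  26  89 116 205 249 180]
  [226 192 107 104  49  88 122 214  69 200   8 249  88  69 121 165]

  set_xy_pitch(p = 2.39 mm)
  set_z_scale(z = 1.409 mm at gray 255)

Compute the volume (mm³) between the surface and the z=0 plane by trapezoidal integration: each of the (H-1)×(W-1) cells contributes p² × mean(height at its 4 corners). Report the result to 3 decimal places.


386.857

height_mm = gray/255 × 1.409; cell vol = 2.39² × mean(4 corners)
unit = 2.39² × 1.409 / (4×255) = 0.00789054 mm³ per gray-sum
row 0: Σ corner-gray over 15 cells = 7518  → 59.3211
row 1: Σ corner-gray over 15 cells = 7696  → 60.7256
row 2: Σ corner-gray over 15 cells = 7910  → 62.4142
row 3: Σ corner-gray over 15 cells = 8593  → 67.8034
row 4: Σ corner-gray over 15 cells = 9059  → 71.4804
row 5: Σ corner-gray over 15 cells = 8252  → 65.1127
Σ rows: total corner-gray = 49028  → 386.8573 mm³


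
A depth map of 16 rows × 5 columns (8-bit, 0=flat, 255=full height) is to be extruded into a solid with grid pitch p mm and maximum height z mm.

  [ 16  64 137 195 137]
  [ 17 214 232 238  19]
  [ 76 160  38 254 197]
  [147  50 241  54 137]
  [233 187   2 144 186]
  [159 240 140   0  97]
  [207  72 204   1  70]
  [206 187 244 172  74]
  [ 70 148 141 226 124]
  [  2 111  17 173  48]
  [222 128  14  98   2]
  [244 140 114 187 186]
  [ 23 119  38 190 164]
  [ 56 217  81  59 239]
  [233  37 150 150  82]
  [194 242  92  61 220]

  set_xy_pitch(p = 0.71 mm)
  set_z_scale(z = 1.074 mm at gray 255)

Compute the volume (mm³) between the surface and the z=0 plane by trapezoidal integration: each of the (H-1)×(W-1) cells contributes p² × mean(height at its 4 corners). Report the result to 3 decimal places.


16.793

height_mm = gray/255 × 1.074; cell vol = 0.71² × mean(4 corners)
unit = 0.71² × 1.074 / (4×255) = 0.000530788 mm³ per gray-sum
row 0: Σ corner-gray over 4 cells = 2349  → 1.2468
row 1: Σ corner-gray over 4 cells = 2581  → 1.3700
row 2: Σ corner-gray over 4 cells = 2151  → 1.1417
row 3: Σ corner-gray over 4 cells = 2059  → 1.0929
row 4: Σ corner-gray over 4 cells = 2101  → 1.1152
row 5: Σ corner-gray over 4 cells = 1847  → 0.9804
row 6: Σ corner-gray over 4 cells = 2317  → 1.2298
row 7: Σ corner-gray over 4 cells = 2710  → 1.4384
row 8: Σ corner-gray over 4 cells = 1876  → 0.9958
row 9: Σ corner-gray over 4 cells = 1356  → 0.7197
row 10: Σ corner-gray over 4 cells = 2016  → 1.0701
row 11: Σ corner-gray over 4 cells = 2193  → 1.1640
row 12: Σ corner-gray over 4 cells = 1890  → 1.0032
row 13: Σ corner-gray over 4 cells = 1998  → 1.0605
row 14: Σ corner-gray over 4 cells = 2193  → 1.1640
Σ rows: total corner-gray = 31637  → 16.7925 mm³


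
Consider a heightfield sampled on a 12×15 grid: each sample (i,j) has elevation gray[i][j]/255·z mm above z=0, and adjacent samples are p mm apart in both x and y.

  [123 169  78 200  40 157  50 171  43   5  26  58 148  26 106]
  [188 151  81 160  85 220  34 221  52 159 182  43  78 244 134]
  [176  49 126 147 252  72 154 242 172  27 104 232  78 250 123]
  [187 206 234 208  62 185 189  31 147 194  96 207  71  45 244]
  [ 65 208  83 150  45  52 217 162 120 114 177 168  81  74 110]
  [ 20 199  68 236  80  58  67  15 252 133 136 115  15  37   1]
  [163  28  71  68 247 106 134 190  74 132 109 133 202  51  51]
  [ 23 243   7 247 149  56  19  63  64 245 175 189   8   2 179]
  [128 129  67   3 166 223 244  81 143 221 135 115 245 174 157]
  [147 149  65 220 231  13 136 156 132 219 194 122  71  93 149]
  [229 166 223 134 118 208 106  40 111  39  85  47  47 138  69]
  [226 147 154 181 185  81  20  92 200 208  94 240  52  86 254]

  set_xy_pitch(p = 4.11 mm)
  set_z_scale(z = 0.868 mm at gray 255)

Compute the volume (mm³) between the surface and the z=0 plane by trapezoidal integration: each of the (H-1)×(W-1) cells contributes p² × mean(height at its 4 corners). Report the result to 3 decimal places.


1131.430

height_mm = gray/255 × 0.868; cell vol = 4.11² × mean(4 corners)
unit = 4.11² × 0.868 / (4×255) = 0.0143748 mm³ per gray-sum
row 0: Σ corner-gray over 14 cells = 6313  → 90.7484
row 1: Σ corner-gray over 14 cells = 7851  → 112.8569
row 2: Σ corner-gray over 14 cells = 8290  → 119.1675
row 3: Σ corner-gray over 14 cells = 7658  → 110.0826
row 4: Σ corner-gray over 14 cells = 6320  → 90.8490
row 5: Σ corner-gray over 14 cells = 6147  → 88.3622
row 6: Σ corner-gray over 14 cells = 6440  → 92.5740
row 7: Σ corner-gray over 14 cells = 7313  → 105.1232
row 8: Σ corner-gray over 14 cells = 8075  → 116.0769
row 9: Σ corner-gray over 14 cells = 7120  → 102.3489
row 10: Σ corner-gray over 14 cells = 7182  → 103.2401
Σ rows: total corner-gray = 78709  → 1131.4297 mm³


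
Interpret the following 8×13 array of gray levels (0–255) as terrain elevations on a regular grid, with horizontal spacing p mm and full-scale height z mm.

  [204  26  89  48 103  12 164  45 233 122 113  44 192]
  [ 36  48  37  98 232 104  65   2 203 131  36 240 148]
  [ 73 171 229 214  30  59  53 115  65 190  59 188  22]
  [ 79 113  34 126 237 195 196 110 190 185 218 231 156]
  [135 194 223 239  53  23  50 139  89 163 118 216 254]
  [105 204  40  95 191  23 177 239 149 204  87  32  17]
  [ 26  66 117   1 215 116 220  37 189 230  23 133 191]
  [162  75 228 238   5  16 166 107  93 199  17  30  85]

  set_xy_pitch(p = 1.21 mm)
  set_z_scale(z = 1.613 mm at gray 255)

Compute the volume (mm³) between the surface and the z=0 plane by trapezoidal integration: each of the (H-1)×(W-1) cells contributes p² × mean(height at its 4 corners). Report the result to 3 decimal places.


height_mm = gray/255 × 1.613; cell vol = 1.21² × mean(4 corners)
unit = 1.21² × 1.613 / (4×255) = 0.00231529 mm³ per gray-sum
row 0: Σ corner-gray over 12 cells = 4970  → 11.5070
row 1: Σ corner-gray over 12 cells = 5417  → 12.5419
row 2: Σ corner-gray over 12 cells = 6746  → 15.6189
row 3: Σ corner-gray over 12 cells = 7308  → 16.9201
row 4: Σ corner-gray over 12 cells = 6407  → 14.8340
row 5: Σ corner-gray over 12 cells = 5915  → 13.6949
row 6: Σ corner-gray over 12 cells = 5506  → 12.7480
Σ rows: total corner-gray = 42269  → 97.8649 mm³

97.865


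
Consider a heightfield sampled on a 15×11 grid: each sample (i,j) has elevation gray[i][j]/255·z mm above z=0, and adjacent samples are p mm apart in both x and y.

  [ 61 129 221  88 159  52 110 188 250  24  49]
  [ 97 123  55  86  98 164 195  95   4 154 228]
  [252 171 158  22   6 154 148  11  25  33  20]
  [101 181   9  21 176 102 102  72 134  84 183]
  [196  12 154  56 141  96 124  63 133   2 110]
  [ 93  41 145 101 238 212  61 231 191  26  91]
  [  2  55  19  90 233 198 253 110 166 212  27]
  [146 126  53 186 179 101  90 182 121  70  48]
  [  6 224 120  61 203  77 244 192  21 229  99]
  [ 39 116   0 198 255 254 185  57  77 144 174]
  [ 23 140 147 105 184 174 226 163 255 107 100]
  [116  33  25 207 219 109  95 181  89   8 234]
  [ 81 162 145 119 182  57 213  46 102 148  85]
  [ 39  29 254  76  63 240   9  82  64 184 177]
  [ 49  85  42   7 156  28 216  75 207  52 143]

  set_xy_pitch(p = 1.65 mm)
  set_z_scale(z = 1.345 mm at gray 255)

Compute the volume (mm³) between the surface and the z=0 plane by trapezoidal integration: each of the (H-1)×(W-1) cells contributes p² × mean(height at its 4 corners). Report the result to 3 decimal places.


height_mm = gray/255 × 1.345; cell vol = 1.65² × mean(4 corners)
unit = 1.65² × 1.345 / (4×255) = 0.00358996 mm³ per gray-sum
row 0: Σ corner-gray over 10 cells = 4825  → 17.3216
row 1: Σ corner-gray over 10 cells = 4001  → 14.3634
row 2: Σ corner-gray over 10 cells = 3774  → 13.5485
row 3: Σ corner-gray over 10 cells = 3914  → 14.0511
row 4: Σ corner-gray over 10 cells = 4544  → 16.3128
row 5: Σ corner-gray over 10 cells = 5377  → 19.3032
row 6: Σ corner-gray over 10 cells = 5111  → 18.3483
row 7: Σ corner-gray over 10 cells = 5257  → 18.8724
row 8: Σ corner-gray over 10 cells = 5632  → 20.2187
row 9: Σ corner-gray over 10 cells = 5910  → 21.2167
row 10: Σ corner-gray over 10 cells = 5407  → 19.4109
row 11: Σ corner-gray over 10 cells = 4796  → 17.2175
row 12: Σ corner-gray over 10 cells = 4732  → 16.9877
row 13: Σ corner-gray over 10 cells = 4146  → 14.8840
Σ rows: total corner-gray = 67426  → 242.0569 mm³

242.057


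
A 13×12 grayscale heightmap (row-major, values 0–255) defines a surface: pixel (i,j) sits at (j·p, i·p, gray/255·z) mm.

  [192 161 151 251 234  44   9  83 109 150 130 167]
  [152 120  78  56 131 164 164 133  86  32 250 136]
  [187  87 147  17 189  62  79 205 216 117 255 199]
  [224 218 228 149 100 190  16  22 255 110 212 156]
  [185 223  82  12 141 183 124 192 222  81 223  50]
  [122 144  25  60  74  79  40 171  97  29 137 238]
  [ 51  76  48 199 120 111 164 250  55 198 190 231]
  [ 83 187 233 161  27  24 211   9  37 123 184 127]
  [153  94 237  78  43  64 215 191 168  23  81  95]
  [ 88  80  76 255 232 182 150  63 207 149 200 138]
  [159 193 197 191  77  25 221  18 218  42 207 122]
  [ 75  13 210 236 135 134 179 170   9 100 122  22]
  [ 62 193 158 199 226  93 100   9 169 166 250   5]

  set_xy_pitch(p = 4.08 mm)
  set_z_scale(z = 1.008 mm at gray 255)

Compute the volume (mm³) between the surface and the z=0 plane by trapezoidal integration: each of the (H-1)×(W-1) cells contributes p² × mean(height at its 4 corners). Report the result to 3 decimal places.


height_mm = gray/255 × 1.008; cell vol = 4.08² × mean(4 corners)
unit = 4.08² × 1.008 / (4×255) = 0.0164506 mm³ per gray-sum
row 0: Σ corner-gray over 11 cells = 5719  → 94.0808
row 1: Σ corner-gray over 11 cells = 5850  → 96.2358
row 2: Σ corner-gray over 11 cells = 6514  → 107.1589
row 3: Σ corner-gray over 11 cells = 6581  → 108.2611
row 4: Σ corner-gray over 11 cells = 5273  → 86.7438
row 5: Σ corner-gray over 11 cells = 5176  → 85.1481
row 6: Σ corner-gray over 11 cells = 5706  → 93.8669
row 7: Σ corner-gray over 11 cells = 5238  → 86.1680
row 8: Σ corner-gray over 11 cells = 6050  → 99.5259
row 9: Σ corner-gray over 11 cells = 6473  → 106.4845
row 10: Σ corner-gray over 11 cells = 5772  → 94.9526
row 11: Σ corner-gray over 11 cells = 5906  → 97.1570
Σ rows: total corner-gray = 70258  → 1155.7834 mm³

1155.783
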